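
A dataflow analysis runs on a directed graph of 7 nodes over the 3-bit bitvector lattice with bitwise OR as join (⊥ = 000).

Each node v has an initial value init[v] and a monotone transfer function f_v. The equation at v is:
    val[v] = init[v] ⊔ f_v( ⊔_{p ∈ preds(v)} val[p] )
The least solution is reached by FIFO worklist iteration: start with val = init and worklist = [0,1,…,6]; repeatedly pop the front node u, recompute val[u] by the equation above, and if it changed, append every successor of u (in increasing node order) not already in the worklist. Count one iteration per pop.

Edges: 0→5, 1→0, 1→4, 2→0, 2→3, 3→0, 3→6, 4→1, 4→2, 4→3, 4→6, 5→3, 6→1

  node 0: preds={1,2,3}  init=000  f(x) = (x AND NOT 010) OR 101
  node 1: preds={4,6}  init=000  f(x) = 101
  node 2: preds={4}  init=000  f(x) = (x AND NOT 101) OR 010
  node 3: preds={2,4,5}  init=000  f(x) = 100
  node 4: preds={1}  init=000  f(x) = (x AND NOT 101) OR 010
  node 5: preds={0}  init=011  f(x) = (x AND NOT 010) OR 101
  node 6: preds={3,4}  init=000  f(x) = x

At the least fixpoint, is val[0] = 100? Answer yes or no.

no

Iteration log — 11 steps:
  step 1. node 0  ⊔preds=000  new=101  old=000  +wl: 
  step 2. node 1  ⊔preds=000  new=101  old=000  +wl: 0
  step 3. node 2  ⊔preds=000  new=010  old=000  +wl: 
  step 4. node 3  ⊔preds=011  new=100  old=000  +wl: 
  step 5. node 4  ⊔preds=101  new=010  old=000  +wl: 1,2,3
  step 6. node 5  ⊔preds=101  new=111  old=011  +wl: 
  step 7. node 6  ⊔preds=110  new=110  old=000  +wl: 
  step 8. node 0  ⊔preds=111  new=101  stable
  step 9. node 1  ⊔preds=110  new=101  stable
  step 10. node 2  ⊔preds=010  new=010  stable
  step 11. node 3  ⊔preds=111  new=100  stable

Least fixpoint reached:
  node 0: 101
  node 1: 101
  node 2: 010
  node 3: 100
  node 4: 010
  node 5: 111
  node 6: 110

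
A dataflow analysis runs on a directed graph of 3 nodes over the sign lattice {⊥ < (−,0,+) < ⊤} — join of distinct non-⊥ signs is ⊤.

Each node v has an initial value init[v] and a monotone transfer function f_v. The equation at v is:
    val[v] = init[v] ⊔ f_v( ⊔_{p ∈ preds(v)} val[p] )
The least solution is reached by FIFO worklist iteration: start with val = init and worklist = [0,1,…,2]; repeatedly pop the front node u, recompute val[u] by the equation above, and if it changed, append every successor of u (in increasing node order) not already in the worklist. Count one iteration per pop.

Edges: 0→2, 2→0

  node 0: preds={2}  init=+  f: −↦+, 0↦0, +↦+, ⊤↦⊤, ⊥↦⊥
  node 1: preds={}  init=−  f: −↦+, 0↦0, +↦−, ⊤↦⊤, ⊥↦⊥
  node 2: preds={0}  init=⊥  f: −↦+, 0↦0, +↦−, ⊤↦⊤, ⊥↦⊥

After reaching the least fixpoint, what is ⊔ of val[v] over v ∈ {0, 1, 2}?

⊤

Iteration log — 4 steps:
  step 1. node 0  ⊔preds=⊥  new=+  stable
  step 2. node 1  ⊔preds=⊥  new=−  stable
  step 3. node 2  ⊔preds=+  new=−  old=⊥  +wl: 0
  step 4. node 0  ⊔preds=−  new=+  stable

Least fixpoint reached:
  node 0: +
  node 1: −
  node 2: −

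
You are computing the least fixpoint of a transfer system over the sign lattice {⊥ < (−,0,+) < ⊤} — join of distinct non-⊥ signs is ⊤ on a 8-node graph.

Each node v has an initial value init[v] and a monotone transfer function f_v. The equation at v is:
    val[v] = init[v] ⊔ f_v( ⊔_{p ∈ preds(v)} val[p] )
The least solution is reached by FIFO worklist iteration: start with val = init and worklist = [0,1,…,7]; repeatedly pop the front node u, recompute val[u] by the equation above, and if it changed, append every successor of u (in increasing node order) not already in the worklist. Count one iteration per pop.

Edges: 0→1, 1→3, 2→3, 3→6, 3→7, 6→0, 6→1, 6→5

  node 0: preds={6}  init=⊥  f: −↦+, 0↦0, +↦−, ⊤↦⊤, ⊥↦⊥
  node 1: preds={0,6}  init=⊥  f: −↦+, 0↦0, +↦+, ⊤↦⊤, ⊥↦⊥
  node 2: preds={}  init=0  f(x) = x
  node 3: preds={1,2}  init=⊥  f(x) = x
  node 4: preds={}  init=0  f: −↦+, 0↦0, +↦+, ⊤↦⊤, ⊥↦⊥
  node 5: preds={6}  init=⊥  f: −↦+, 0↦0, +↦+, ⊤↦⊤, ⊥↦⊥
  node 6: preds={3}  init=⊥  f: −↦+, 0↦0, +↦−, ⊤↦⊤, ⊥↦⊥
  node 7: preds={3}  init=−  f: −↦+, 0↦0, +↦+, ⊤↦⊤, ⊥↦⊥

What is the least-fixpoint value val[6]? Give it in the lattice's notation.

0

Worklist (12 pops):
  #1 pop 0: in=⊥ → ⊥ (no change)
  #2 pop 1: in=⊥ → ⊥ (no change)
  #3 pop 2: in=⊥ → 0 (no change)
  #4 pop 3: in=0 → 0 (was ⊥); enqueue []
  #5 pop 4: in=⊥ → 0 (no change)
  #6 pop 5: in=⊥ → ⊥ (no change)
  #7 pop 6: in=0 → 0 (was ⊥); enqueue [0,1,5]
  #8 pop 7: in=0 → ⊤ (was −); enqueue []
  #9 pop 0: in=0 → 0 (was ⊥); enqueue []
  #10 pop 1: in=0 → 0 (was ⊥); enqueue [3]
  #11 pop 5: in=0 → 0 (was ⊥); enqueue []
  #12 pop 3: in=0 → 0 (no change)

Fixpoint:
  val[0] = 0
  val[1] = 0
  val[2] = 0
  val[3] = 0
  val[4] = 0
  val[5] = 0
  val[6] = 0
  val[7] = ⊤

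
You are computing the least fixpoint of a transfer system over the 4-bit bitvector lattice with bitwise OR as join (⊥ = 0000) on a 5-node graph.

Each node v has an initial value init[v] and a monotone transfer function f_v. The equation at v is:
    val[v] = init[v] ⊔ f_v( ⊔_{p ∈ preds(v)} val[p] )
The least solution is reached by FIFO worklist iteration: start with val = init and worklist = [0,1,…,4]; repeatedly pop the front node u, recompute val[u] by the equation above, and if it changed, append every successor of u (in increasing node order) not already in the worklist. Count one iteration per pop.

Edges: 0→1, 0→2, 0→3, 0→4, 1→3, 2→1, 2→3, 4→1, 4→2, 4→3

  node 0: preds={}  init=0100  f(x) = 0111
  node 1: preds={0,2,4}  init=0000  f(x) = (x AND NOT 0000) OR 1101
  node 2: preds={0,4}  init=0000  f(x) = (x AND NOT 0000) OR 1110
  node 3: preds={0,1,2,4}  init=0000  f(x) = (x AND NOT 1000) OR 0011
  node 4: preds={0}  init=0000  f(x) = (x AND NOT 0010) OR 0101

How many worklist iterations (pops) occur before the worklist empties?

8

Worklist (8 pops):
  #1 pop 0: in=0000 → 0111 (was 0100); enqueue []
  #2 pop 1: in=0111 → 1111 (was 0000); enqueue []
  #3 pop 2: in=0111 → 1111 (was 0000); enqueue [1]
  #4 pop 3: in=1111 → 0111 (was 0000); enqueue []
  #5 pop 4: in=0111 → 0101 (was 0000); enqueue [2,3]
  #6 pop 1: in=1111 → 1111 (no change)
  #7 pop 2: in=0111 → 1111 (no change)
  #8 pop 3: in=1111 → 0111 (no change)

Fixpoint:
  val[0] = 0111
  val[1] = 1111
  val[2] = 1111
  val[3] = 0111
  val[4] = 0101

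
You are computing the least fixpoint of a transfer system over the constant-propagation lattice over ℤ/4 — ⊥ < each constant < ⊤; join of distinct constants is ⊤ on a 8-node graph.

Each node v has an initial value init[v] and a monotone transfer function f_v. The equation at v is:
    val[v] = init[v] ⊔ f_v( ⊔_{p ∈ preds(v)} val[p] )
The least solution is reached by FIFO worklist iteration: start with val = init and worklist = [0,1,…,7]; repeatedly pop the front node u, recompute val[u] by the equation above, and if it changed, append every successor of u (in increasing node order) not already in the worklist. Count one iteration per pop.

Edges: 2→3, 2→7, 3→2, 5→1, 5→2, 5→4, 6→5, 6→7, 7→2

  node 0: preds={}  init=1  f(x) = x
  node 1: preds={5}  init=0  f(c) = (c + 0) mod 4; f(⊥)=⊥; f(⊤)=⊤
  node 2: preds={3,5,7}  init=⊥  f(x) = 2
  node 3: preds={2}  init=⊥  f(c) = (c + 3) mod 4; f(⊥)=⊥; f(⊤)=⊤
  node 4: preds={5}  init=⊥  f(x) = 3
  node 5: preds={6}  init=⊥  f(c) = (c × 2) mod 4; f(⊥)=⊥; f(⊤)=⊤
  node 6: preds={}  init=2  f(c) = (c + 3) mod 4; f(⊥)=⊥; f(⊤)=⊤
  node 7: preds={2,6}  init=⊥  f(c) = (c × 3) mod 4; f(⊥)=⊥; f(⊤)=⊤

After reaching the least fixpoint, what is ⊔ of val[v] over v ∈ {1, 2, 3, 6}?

Iteration log — 11 steps:
  step 1. node 0  ⊔preds=⊥  new=1  stable
  step 2. node 1  ⊔preds=⊥  new=0  stable
  step 3. node 2  ⊔preds=⊥  new=2  old=⊥  +wl: 
  step 4. node 3  ⊔preds=2  new=1  old=⊥  +wl: 2
  step 5. node 4  ⊔preds=⊥  new=3  old=⊥  +wl: 
  step 6. node 5  ⊔preds=2  new=0  old=⊥  +wl: 1,4
  step 7. node 6  ⊔preds=⊥  new=2  stable
  step 8. node 7  ⊔preds=2  new=2  old=⊥  +wl: 
  step 9. node 2  ⊔preds=⊤  new=2  stable
  step 10. node 1  ⊔preds=0  new=0  stable
  step 11. node 4  ⊔preds=0  new=3  stable

Least fixpoint reached:
  node 0: 1
  node 1: 0
  node 2: 2
  node 3: 1
  node 4: 3
  node 5: 0
  node 6: 2
  node 7: 2

⊤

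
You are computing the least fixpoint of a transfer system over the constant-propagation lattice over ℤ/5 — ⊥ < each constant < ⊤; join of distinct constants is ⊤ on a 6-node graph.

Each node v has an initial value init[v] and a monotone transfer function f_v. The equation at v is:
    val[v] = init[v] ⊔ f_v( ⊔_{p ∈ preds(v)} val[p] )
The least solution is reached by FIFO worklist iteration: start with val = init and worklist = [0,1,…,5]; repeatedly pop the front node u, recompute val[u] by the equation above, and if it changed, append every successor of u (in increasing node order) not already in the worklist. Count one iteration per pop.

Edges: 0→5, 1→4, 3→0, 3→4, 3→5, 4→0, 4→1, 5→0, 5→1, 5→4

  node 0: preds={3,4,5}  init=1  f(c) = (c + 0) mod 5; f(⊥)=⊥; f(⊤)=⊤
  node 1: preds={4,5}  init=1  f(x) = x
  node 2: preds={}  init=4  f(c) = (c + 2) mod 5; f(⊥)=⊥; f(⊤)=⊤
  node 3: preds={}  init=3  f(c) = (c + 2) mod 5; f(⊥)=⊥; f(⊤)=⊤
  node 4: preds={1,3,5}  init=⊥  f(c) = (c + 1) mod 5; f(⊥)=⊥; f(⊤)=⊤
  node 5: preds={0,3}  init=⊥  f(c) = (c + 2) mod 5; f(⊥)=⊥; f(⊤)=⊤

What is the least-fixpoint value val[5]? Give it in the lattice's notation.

⊤

Trace (9 dequeues):
  [1] u=0 | in 3 | out ⊤ | prev 1 | push {}
  [2] u=1 | in ⊥ | out 1 | ==
  [3] u=2 | in ⊥ | out 4 | ==
  [4] u=3 | in ⊥ | out 3 | ==
  [5] u=4 | in ⊤ | out ⊤ | prev ⊥ | push {0,1}
  [6] u=5 | in ⊤ | out ⊤ | prev ⊥ | push {4}
  [7] u=0 | in ⊤ | out ⊤ | ==
  [8] u=1 | in ⊤ | out ⊤ | prev 1 | push {}
  [9] u=4 | in ⊤ | out ⊤ | ==

Converged values:
  [0] ⊤
  [1] ⊤
  [2] 4
  [3] 3
  [4] ⊤
  [5] ⊤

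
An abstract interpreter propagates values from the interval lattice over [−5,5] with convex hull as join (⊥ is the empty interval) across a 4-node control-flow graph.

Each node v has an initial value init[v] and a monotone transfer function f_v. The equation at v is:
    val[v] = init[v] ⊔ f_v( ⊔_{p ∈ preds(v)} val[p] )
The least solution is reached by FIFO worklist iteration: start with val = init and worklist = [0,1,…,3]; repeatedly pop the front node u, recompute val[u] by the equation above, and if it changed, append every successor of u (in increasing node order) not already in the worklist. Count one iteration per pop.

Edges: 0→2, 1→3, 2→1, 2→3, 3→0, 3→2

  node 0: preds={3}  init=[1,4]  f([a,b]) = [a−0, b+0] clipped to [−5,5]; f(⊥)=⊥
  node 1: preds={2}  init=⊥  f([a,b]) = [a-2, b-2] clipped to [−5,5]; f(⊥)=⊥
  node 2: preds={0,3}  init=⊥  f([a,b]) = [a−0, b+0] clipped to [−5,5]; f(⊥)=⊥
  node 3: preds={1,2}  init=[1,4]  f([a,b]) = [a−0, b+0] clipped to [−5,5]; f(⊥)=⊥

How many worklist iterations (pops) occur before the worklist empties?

18

Iteration log — 18 steps:
  step 1. node 0  ⊔preds=[1,4]  new=[1,4]  stable
  step 2. node 1  ⊔preds=⊥  new=⊥  stable
  step 3. node 2  ⊔preds=[1,4]  new=[1,4]  old=⊥  +wl: 1
  step 4. node 3  ⊔preds=[1,4]  new=[1,4]  stable
  step 5. node 1  ⊔preds=[1,4]  new=[-1,2]  old=⊥  +wl: 3
  step 6. node 3  ⊔preds=[-1,4]  new=[-1,4]  old=[1,4]  +wl: 0,2
  step 7. node 0  ⊔preds=[-1,4]  new=[-1,4]  old=[1,4]  +wl: 
  step 8. node 2  ⊔preds=[-1,4]  new=[-1,4]  old=[1,4]  +wl: 1,3
  step 9. node 1  ⊔preds=[-1,4]  new=[-3,2]  old=[-1,2]  +wl: 
  step 10. node 3  ⊔preds=[-3,4]  new=[-3,4]  old=[-1,4]  +wl: 0,2
  step 11. node 0  ⊔preds=[-3,4]  new=[-3,4]  old=[-1,4]  +wl: 
  step 12. node 2  ⊔preds=[-3,4]  new=[-3,4]  old=[-1,4]  +wl: 1,3
  step 13. node 1  ⊔preds=[-3,4]  new=[-5,2]  old=[-3,2]  +wl: 
  step 14. node 3  ⊔preds=[-5,4]  new=[-5,4]  old=[-3,4]  +wl: 0,2
  step 15. node 0  ⊔preds=[-5,4]  new=[-5,4]  old=[-3,4]  +wl: 
  step 16. node 2  ⊔preds=[-5,4]  new=[-5,4]  old=[-3,4]  +wl: 1,3
  step 17. node 1  ⊔preds=[-5,4]  new=[-5,2]  stable
  step 18. node 3  ⊔preds=[-5,4]  new=[-5,4]  stable

Least fixpoint reached:
  node 0: [-5,4]
  node 1: [-5,2]
  node 2: [-5,4]
  node 3: [-5,4]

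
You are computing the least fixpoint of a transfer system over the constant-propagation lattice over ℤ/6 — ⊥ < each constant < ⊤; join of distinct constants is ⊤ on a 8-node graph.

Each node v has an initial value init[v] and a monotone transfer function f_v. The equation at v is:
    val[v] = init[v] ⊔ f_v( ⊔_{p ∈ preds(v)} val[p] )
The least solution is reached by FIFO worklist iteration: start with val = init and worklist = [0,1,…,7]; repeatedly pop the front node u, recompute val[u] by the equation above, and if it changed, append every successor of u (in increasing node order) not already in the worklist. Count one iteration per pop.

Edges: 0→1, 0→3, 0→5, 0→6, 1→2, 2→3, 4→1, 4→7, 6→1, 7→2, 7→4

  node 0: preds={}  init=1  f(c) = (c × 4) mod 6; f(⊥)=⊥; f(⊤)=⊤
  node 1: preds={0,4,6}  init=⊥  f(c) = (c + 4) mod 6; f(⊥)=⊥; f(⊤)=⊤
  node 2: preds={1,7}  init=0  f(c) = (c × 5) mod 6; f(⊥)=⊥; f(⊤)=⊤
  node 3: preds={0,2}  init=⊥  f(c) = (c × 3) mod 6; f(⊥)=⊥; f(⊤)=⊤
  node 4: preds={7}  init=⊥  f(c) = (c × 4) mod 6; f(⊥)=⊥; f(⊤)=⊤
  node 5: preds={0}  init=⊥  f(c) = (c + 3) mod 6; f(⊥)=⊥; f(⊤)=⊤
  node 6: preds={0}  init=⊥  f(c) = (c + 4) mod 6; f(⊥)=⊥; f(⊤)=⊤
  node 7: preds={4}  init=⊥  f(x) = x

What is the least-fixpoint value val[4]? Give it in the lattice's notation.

Trace (10 dequeues):
  [1] u=0 | in ⊥ | out 1 | ==
  [2] u=1 | in 1 | out 5 | prev ⊥ | push {}
  [3] u=2 | in 5 | out ⊤ | prev 0 | push {}
  [4] u=3 | in ⊤ | out ⊤ | prev ⊥ | push {}
  [5] u=4 | in ⊥ | out ⊥ | ==
  [6] u=5 | in 1 | out 4 | prev ⊥ | push {}
  [7] u=6 | in 1 | out 5 | prev ⊥ | push {1}
  [8] u=7 | in ⊥ | out ⊥ | ==
  [9] u=1 | in ⊤ | out ⊤ | prev 5 | push {2}
  [10] u=2 | in ⊤ | out ⊤ | ==

Converged values:
  [0] 1
  [1] ⊤
  [2] ⊤
  [3] ⊤
  [4] ⊥
  [5] 4
  [6] 5
  [7] ⊥

⊥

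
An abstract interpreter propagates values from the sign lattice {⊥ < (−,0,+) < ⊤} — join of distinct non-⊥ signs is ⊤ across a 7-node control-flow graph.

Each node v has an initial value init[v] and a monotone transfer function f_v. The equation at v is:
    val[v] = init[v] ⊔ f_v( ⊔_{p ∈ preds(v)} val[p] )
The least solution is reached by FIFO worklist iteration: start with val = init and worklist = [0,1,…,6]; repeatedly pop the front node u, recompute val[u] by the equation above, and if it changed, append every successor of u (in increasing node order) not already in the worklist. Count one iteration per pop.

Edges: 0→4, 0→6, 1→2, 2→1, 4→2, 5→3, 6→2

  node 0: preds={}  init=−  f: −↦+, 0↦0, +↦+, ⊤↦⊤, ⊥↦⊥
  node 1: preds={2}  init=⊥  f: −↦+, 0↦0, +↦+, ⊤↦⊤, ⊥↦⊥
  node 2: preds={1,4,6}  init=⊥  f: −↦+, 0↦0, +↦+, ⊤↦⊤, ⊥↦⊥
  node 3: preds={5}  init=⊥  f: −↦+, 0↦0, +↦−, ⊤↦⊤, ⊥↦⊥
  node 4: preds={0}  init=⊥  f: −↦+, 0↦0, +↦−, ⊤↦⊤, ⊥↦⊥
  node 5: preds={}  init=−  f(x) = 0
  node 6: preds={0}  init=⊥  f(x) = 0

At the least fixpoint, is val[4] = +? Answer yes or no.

Trace (11 dequeues):
  [1] u=0 | in ⊥ | out − | ==
  [2] u=1 | in ⊥ | out ⊥ | ==
  [3] u=2 | in ⊥ | out ⊥ | ==
  [4] u=3 | in − | out + | prev ⊥ | push {}
  [5] u=4 | in − | out + | prev ⊥ | push {2}
  [6] u=5 | in ⊥ | out ⊤ | prev − | push {3}
  [7] u=6 | in − | out 0 | prev ⊥ | push {}
  [8] u=2 | in ⊤ | out ⊤ | prev ⊥ | push {1}
  [9] u=3 | in ⊤ | out ⊤ | prev + | push {}
  [10] u=1 | in ⊤ | out ⊤ | prev ⊥ | push {2}
  [11] u=2 | in ⊤ | out ⊤ | ==

Converged values:
  [0] −
  [1] ⊤
  [2] ⊤
  [3] ⊤
  [4] +
  [5] ⊤
  [6] 0

yes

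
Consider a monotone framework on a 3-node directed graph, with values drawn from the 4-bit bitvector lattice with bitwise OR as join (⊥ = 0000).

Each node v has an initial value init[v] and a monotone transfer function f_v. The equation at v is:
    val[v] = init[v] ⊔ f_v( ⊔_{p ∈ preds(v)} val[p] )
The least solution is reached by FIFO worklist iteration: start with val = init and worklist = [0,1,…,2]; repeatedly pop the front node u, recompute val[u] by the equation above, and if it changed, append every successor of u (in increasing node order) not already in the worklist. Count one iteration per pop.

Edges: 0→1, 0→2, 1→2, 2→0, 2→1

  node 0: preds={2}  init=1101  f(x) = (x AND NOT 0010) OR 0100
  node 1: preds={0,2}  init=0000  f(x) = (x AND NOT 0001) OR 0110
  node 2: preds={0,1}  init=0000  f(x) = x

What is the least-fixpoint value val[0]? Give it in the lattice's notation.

1101

Worklist (5 pops):
  #1 pop 0: in=0000 → 1101 (no change)
  #2 pop 1: in=1101 → 1110 (was 0000); enqueue []
  #3 pop 2: in=1111 → 1111 (was 0000); enqueue [0,1]
  #4 pop 0: in=1111 → 1101 (no change)
  #5 pop 1: in=1111 → 1110 (no change)

Fixpoint:
  val[0] = 1101
  val[1] = 1110
  val[2] = 1111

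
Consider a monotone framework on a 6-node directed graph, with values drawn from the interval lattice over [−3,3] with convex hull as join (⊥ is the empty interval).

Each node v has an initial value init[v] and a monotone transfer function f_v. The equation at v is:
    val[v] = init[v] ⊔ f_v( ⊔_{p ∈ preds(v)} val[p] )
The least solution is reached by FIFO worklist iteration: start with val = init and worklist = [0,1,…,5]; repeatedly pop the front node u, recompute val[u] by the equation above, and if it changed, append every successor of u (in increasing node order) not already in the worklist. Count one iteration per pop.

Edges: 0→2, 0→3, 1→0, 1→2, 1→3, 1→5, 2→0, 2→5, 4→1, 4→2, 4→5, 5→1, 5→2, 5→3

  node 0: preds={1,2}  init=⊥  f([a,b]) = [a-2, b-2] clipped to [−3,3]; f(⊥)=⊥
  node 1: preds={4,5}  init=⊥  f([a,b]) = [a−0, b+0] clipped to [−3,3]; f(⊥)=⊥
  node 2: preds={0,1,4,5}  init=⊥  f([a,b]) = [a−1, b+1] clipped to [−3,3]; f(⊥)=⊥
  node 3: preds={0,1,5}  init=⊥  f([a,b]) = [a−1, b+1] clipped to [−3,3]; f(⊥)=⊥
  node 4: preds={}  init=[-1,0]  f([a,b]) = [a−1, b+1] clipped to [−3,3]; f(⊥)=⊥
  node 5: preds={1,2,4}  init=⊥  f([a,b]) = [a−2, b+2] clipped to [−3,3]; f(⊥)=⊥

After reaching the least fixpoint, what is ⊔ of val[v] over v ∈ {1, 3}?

Worklist (14 pops):
  #1 pop 0: in=⊥ → ⊥ (no change)
  #2 pop 1: in=[-1,0] → [-1,0] (was ⊥); enqueue [0]
  #3 pop 2: in=[-1,0] → [-2,1] (was ⊥); enqueue []
  #4 pop 3: in=[-1,0] → [-2,1] (was ⊥); enqueue []
  #5 pop 4: in=⊥ → [-1,0] (no change)
  #6 pop 5: in=[-2,1] → [-3,3] (was ⊥); enqueue [1,2,3]
  #7 pop 0: in=[-2,1] → [-3,-1] (was ⊥); enqueue []
  #8 pop 1: in=[-3,3] → [-3,3] (was [-1,0]); enqueue [0,5]
  #9 pop 2: in=[-3,3] → [-3,3] (was [-2,1]); enqueue []
  #10 pop 3: in=[-3,3] → [-3,3] (was [-2,1]); enqueue []
  #11 pop 0: in=[-3,3] → [-3,1] (was [-3,-1]); enqueue [2,3]
  #12 pop 5: in=[-3,3] → [-3,3] (no change)
  #13 pop 2: in=[-3,3] → [-3,3] (no change)
  #14 pop 3: in=[-3,3] → [-3,3] (no change)

Fixpoint:
  val[0] = [-3,1]
  val[1] = [-3,3]
  val[2] = [-3,3]
  val[3] = [-3,3]
  val[4] = [-1,0]
  val[5] = [-3,3]

[-3,3]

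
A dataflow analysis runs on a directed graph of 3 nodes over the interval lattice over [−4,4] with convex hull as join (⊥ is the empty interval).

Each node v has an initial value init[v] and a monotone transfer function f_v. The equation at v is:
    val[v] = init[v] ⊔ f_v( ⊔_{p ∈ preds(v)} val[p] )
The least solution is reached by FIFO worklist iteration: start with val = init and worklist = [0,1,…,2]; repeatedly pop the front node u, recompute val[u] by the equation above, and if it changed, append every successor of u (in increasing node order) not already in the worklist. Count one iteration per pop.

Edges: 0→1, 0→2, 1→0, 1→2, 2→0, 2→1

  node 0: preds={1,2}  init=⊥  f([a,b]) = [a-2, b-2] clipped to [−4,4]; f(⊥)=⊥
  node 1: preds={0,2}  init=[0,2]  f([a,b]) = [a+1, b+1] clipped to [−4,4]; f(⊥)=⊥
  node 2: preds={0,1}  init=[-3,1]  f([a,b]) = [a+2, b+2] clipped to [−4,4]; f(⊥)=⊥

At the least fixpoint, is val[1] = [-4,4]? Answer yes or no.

no

Iteration log — 7 steps:
  step 1. node 0  ⊔preds=[-3,2]  new=[-4,0]  old=⊥  +wl: 
  step 2. node 1  ⊔preds=[-4,1]  new=[-3,2]  old=[0,2]  +wl: 0
  step 3. node 2  ⊔preds=[-4,2]  new=[-3,4]  old=[-3,1]  +wl: 1
  step 4. node 0  ⊔preds=[-3,4]  new=[-4,2]  old=[-4,0]  +wl: 2
  step 5. node 1  ⊔preds=[-4,4]  new=[-3,4]  old=[-3,2]  +wl: 0
  step 6. node 2  ⊔preds=[-4,4]  new=[-3,4]  stable
  step 7. node 0  ⊔preds=[-3,4]  new=[-4,2]  stable

Least fixpoint reached:
  node 0: [-4,2]
  node 1: [-3,4]
  node 2: [-3,4]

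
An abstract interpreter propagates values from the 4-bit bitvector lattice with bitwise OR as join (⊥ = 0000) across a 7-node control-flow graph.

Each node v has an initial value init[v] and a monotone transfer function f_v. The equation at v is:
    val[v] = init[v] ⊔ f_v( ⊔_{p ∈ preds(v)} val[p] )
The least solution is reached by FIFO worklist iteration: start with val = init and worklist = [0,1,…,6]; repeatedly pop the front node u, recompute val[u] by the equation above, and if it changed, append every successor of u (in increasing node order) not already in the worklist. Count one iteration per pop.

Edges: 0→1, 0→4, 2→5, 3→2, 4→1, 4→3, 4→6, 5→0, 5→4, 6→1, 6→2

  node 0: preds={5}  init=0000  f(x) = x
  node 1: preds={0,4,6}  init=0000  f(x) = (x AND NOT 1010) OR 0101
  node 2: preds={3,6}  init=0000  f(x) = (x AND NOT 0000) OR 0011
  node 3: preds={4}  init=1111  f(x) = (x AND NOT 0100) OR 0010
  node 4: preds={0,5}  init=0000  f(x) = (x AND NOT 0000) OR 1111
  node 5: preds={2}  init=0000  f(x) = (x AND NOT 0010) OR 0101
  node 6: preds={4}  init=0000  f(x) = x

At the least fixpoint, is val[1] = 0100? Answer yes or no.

no

Trace (13 dequeues):
  [1] u=0 | in 0000 | out 0000 | ==
  [2] u=1 | in 0000 | out 0101 | prev 0000 | push {}
  [3] u=2 | in 1111 | out 1111 | prev 0000 | push {}
  [4] u=3 | in 0000 | out 1111 | ==
  [5] u=4 | in 0000 | out 1111 | prev 0000 | push {1,3}
  [6] u=5 | in 1111 | out 1101 | prev 0000 | push {0,4}
  [7] u=6 | in 1111 | out 1111 | prev 0000 | push {2}
  [8] u=1 | in 1111 | out 0101 | ==
  [9] u=3 | in 1111 | out 1111 | ==
  [10] u=0 | in 1101 | out 1101 | prev 0000 | push {1}
  [11] u=4 | in 1101 | out 1111 | ==
  [12] u=2 | in 1111 | out 1111 | ==
  [13] u=1 | in 1111 | out 0101 | ==

Converged values:
  [0] 1101
  [1] 0101
  [2] 1111
  [3] 1111
  [4] 1111
  [5] 1101
  [6] 1111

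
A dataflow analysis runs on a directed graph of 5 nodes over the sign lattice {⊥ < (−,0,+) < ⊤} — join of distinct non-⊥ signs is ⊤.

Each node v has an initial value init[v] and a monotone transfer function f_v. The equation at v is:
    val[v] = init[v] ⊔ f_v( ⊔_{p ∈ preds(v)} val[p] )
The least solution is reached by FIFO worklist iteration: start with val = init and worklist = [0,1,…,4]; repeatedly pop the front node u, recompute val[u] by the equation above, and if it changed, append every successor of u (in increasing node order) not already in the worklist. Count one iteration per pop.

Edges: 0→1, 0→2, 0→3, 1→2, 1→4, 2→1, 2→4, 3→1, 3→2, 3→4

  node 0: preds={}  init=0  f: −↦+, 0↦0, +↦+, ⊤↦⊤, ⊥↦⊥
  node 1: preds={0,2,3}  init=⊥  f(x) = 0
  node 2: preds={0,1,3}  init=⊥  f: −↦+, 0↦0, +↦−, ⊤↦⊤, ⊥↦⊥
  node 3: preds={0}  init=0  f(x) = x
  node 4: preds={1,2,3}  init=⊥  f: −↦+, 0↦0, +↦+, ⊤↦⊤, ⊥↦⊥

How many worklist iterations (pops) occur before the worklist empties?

6

Trace (6 dequeues):
  [1] u=0 | in ⊥ | out 0 | ==
  [2] u=1 | in 0 | out 0 | prev ⊥ | push {}
  [3] u=2 | in 0 | out 0 | prev ⊥ | push {1}
  [4] u=3 | in 0 | out 0 | ==
  [5] u=4 | in 0 | out 0 | prev ⊥ | push {}
  [6] u=1 | in 0 | out 0 | ==

Converged values:
  [0] 0
  [1] 0
  [2] 0
  [3] 0
  [4] 0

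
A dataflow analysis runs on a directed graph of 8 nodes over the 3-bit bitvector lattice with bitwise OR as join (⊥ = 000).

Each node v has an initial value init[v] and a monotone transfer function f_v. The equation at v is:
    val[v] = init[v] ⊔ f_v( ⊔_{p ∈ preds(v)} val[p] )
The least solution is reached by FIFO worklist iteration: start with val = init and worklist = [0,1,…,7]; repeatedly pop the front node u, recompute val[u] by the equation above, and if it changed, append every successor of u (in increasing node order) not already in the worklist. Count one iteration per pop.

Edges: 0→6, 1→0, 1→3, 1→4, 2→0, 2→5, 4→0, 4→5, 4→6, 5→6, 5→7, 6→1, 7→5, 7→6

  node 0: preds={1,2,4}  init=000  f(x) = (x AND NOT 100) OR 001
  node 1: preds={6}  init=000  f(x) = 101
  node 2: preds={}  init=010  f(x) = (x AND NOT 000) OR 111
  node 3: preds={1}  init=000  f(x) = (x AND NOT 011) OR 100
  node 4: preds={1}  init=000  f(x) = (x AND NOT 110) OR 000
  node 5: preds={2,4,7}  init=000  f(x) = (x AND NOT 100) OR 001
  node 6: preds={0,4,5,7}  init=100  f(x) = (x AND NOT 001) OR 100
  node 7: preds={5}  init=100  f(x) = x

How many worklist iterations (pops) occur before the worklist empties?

12

Iteration log — 12 steps:
  step 1. node 0  ⊔preds=010  new=011  old=000  +wl: 
  step 2. node 1  ⊔preds=100  new=101  old=000  +wl: 0
  step 3. node 2  ⊔preds=000  new=111  old=010  +wl: 
  step 4. node 3  ⊔preds=101  new=100  old=000  +wl: 
  step 5. node 4  ⊔preds=101  new=001  old=000  +wl: 
  step 6. node 5  ⊔preds=111  new=011  old=000  +wl: 
  step 7. node 6  ⊔preds=111  new=110  old=100  +wl: 1
  step 8. node 7  ⊔preds=011  new=111  old=100  +wl: 5,6
  step 9. node 0  ⊔preds=111  new=011  stable
  step 10. node 1  ⊔preds=110  new=101  stable
  step 11. node 5  ⊔preds=111  new=011  stable
  step 12. node 6  ⊔preds=111  new=110  stable

Least fixpoint reached:
  node 0: 011
  node 1: 101
  node 2: 111
  node 3: 100
  node 4: 001
  node 5: 011
  node 6: 110
  node 7: 111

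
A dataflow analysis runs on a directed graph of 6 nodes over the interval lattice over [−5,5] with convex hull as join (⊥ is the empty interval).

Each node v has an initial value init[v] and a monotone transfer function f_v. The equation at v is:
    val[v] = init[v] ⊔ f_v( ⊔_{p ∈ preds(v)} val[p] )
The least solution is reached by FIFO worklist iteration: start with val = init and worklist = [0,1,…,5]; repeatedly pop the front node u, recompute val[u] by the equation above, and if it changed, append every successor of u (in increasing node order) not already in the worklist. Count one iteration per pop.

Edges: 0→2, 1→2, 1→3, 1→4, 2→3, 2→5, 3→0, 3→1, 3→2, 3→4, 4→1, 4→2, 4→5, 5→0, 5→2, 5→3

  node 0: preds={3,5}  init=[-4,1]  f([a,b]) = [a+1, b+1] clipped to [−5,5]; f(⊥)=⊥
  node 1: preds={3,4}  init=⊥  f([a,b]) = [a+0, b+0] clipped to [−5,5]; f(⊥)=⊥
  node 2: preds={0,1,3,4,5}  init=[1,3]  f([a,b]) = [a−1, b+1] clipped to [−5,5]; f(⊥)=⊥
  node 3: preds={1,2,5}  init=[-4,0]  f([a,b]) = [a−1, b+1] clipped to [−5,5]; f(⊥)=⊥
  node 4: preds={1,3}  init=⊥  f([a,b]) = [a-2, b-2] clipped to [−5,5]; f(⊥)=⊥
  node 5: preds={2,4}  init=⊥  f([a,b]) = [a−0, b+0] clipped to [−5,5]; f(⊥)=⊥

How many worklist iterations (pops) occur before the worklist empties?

17

Trace (17 dequeues):
  [1] u=0 | in [-4,0] | out [-4,1] | ==
  [2] u=1 | in [-4,0] | out [-4,0] | prev ⊥ | push {}
  [3] u=2 | in [-4,1] | out [-5,3] | prev [1,3] | push {}
  [4] u=3 | in [-5,3] | out [-5,4] | prev [-4,0] | push {0,1,2}
  [5] u=4 | in [-5,4] | out [-5,2] | prev ⊥ | push {}
  [6] u=5 | in [-5,3] | out [-5,3] | prev ⊥ | push {3}
  [7] u=0 | in [-5,4] | out [-4,5] | prev [-4,1] | push {}
  [8] u=1 | in [-5,4] | out [-5,4] | prev [-4,0] | push {4}
  [9] u=2 | in [-5,5] | out [-5,5] | prev [-5,3] | push {5}
  [10] u=3 | in [-5,5] | out [-5,5] | prev [-5,4] | push {0,1,2}
  [11] u=4 | in [-5,5] | out [-5,3] | prev [-5,2] | push {}
  [12] u=5 | in [-5,5] | out [-5,5] | prev [-5,3] | push {3}
  [13] u=0 | in [-5,5] | out [-4,5] | ==
  [14] u=1 | in [-5,5] | out [-5,5] | prev [-5,4] | push {4}
  [15] u=2 | in [-5,5] | out [-5,5] | ==
  [16] u=3 | in [-5,5] | out [-5,5] | ==
  [17] u=4 | in [-5,5] | out [-5,3] | ==

Converged values:
  [0] [-4,5]
  [1] [-5,5]
  [2] [-5,5]
  [3] [-5,5]
  [4] [-5,3]
  [5] [-5,5]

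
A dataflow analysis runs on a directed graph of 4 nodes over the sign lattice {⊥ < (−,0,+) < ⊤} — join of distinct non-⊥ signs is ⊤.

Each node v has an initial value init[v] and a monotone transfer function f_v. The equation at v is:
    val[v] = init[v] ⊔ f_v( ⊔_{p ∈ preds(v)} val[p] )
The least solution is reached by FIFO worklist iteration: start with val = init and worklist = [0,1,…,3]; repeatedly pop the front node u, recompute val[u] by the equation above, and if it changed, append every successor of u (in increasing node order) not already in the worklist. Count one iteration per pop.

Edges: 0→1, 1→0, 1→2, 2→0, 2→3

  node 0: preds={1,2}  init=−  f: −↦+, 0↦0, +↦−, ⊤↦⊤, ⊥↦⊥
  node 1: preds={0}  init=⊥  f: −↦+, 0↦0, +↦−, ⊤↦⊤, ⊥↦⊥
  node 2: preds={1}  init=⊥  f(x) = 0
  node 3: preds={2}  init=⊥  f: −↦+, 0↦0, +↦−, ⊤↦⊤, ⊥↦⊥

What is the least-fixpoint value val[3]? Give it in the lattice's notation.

0

Worklist (8 pops):
  #1 pop 0: in=⊥ → − (no change)
  #2 pop 1: in=− → + (was ⊥); enqueue [0]
  #3 pop 2: in=+ → 0 (was ⊥); enqueue []
  #4 pop 3: in=0 → 0 (was ⊥); enqueue []
  #5 pop 0: in=⊤ → ⊤ (was −); enqueue [1]
  #6 pop 1: in=⊤ → ⊤ (was +); enqueue [0,2]
  #7 pop 0: in=⊤ → ⊤ (no change)
  #8 pop 2: in=⊤ → 0 (no change)

Fixpoint:
  val[0] = ⊤
  val[1] = ⊤
  val[2] = 0
  val[3] = 0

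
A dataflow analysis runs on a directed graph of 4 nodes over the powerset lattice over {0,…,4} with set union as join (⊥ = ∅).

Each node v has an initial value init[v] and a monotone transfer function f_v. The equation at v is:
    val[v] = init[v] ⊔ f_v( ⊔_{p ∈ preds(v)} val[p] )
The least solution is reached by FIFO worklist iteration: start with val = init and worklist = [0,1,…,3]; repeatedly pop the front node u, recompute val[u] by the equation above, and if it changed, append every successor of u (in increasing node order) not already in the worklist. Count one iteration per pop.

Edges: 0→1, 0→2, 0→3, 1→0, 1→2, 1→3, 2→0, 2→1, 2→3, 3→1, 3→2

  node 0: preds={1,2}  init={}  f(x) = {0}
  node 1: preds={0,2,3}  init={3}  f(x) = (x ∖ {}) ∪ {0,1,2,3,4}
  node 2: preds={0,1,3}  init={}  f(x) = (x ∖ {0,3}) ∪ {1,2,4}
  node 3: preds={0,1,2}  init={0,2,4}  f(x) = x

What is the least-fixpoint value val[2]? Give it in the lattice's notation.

Trace (7 dequeues):
  [1] u=0 | in {3} | out {0} | prev {} | push {}
  [2] u=1 | in {0,2,4} | out {0,1,2,3,4} | prev {3} | push {0}
  [3] u=2 | in {0,1,2,3,4} | out {1,2,4} | prev {} | push {1}
  [4] u=3 | in {0,1,2,3,4} | out {0,1,2,3,4} | prev {0,2,4} | push {2}
  [5] u=0 | in {0,1,2,3,4} | out {0} | ==
  [6] u=1 | in {0,1,2,3,4} | out {0,1,2,3,4} | ==
  [7] u=2 | in {0,1,2,3,4} | out {1,2,4} | ==

Converged values:
  [0] {0}
  [1] {0,1,2,3,4}
  [2] {1,2,4}
  [3] {0,1,2,3,4}

{1,2,4}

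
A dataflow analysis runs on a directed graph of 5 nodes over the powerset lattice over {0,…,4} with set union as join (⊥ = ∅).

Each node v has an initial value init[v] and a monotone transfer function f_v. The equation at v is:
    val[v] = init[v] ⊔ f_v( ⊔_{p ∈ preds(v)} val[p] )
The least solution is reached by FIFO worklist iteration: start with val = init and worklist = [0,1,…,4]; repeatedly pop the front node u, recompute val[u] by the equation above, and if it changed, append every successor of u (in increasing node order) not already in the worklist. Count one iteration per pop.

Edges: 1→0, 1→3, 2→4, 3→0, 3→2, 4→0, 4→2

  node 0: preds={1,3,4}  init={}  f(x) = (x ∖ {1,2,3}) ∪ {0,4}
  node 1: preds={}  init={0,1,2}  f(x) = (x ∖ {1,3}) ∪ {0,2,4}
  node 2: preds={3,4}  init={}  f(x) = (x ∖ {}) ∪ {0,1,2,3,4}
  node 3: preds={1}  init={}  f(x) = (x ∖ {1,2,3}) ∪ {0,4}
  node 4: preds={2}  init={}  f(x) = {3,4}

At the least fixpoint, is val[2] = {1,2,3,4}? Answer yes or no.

no

Trace (7 dequeues):
  [1] u=0 | in {0,1,2} | out {0,4} | prev {} | push {}
  [2] u=1 | in {} | out {0,1,2,4} | prev {0,1,2} | push {0}
  [3] u=2 | in {} | out {0,1,2,3,4} | prev {} | push {}
  [4] u=3 | in {0,1,2,4} | out {0,4} | prev {} | push {2}
  [5] u=4 | in {0,1,2,3,4} | out {3,4} | prev {} | push {}
  [6] u=0 | in {0,1,2,3,4} | out {0,4} | ==
  [7] u=2 | in {0,3,4} | out {0,1,2,3,4} | ==

Converged values:
  [0] {0,4}
  [1] {0,1,2,4}
  [2] {0,1,2,3,4}
  [3] {0,4}
  [4] {3,4}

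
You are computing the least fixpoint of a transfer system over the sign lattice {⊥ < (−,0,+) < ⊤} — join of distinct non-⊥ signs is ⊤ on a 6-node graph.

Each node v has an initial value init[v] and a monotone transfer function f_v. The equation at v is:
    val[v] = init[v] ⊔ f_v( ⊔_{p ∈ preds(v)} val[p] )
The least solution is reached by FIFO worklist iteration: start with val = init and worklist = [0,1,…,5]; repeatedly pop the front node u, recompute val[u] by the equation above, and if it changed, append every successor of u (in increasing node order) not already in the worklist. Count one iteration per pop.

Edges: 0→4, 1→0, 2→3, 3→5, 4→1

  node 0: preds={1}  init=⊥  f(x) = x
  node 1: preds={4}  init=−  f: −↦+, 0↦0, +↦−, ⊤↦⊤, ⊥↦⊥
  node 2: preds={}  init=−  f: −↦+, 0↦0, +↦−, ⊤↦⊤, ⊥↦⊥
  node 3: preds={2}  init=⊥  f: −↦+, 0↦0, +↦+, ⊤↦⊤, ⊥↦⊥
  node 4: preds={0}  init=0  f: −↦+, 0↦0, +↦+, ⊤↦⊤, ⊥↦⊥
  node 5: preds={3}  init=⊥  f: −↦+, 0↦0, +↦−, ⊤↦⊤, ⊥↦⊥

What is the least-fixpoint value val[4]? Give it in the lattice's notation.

Iteration log — 9 steps:
  step 1. node 0  ⊔preds=−  new=−  old=⊥  +wl: 
  step 2. node 1  ⊔preds=0  new=⊤  old=−  +wl: 0
  step 3. node 2  ⊔preds=⊥  new=−  stable
  step 4. node 3  ⊔preds=−  new=+  old=⊥  +wl: 
  step 5. node 4  ⊔preds=−  new=⊤  old=0  +wl: 1
  step 6. node 5  ⊔preds=+  new=−  old=⊥  +wl: 
  step 7. node 0  ⊔preds=⊤  new=⊤  old=−  +wl: 4
  step 8. node 1  ⊔preds=⊤  new=⊤  stable
  step 9. node 4  ⊔preds=⊤  new=⊤  stable

Least fixpoint reached:
  node 0: ⊤
  node 1: ⊤
  node 2: −
  node 3: +
  node 4: ⊤
  node 5: −

⊤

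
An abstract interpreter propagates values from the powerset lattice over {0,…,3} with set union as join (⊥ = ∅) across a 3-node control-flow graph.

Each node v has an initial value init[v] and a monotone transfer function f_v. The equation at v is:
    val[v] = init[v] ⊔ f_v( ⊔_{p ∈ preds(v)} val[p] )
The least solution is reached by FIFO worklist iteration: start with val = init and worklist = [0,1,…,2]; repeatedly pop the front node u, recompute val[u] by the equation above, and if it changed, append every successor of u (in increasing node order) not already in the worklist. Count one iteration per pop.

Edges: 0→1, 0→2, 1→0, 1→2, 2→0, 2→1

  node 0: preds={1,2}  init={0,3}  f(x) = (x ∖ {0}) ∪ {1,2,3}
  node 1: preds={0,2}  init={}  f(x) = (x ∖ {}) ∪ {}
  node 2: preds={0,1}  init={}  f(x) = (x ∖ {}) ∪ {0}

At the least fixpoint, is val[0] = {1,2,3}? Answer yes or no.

no

Worklist (5 pops):
  #1 pop 0: in={} → {0,1,2,3} (was {0,3}); enqueue []
  #2 pop 1: in={0,1,2,3} → {0,1,2,3} (was {}); enqueue [0]
  #3 pop 2: in={0,1,2,3} → {0,1,2,3} (was {}); enqueue [1]
  #4 pop 0: in={0,1,2,3} → {0,1,2,3} (no change)
  #5 pop 1: in={0,1,2,3} → {0,1,2,3} (no change)

Fixpoint:
  val[0] = {0,1,2,3}
  val[1] = {0,1,2,3}
  val[2] = {0,1,2,3}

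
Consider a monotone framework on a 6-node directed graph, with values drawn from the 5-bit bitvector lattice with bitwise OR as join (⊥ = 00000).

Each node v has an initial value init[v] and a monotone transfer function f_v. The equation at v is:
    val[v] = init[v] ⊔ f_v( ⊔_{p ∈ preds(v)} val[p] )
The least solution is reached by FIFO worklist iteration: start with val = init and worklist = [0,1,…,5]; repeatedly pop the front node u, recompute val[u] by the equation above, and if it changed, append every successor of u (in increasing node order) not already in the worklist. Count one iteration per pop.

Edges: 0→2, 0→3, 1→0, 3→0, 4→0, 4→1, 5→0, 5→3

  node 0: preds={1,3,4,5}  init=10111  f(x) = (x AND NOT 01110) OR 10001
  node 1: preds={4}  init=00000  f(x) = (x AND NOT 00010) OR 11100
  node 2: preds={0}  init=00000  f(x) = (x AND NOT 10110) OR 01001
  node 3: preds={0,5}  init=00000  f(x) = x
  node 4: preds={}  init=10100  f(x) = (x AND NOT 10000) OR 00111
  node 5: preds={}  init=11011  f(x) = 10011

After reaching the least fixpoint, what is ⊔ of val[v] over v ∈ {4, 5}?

11111

Worklist (9 pops):
  #1 pop 0: in=11111 → 10111 (no change)
  #2 pop 1: in=10100 → 11100 (was 00000); enqueue [0]
  #3 pop 2: in=10111 → 01001 (was 00000); enqueue []
  #4 pop 3: in=11111 → 11111 (was 00000); enqueue []
  #5 pop 4: in=00000 → 10111 (was 10100); enqueue [1]
  #6 pop 5: in=00000 → 11011 (no change)
  #7 pop 0: in=11111 → 10111 (no change)
  #8 pop 1: in=10111 → 11101 (was 11100); enqueue [0]
  #9 pop 0: in=11111 → 10111 (no change)

Fixpoint:
  val[0] = 10111
  val[1] = 11101
  val[2] = 01001
  val[3] = 11111
  val[4] = 10111
  val[5] = 11011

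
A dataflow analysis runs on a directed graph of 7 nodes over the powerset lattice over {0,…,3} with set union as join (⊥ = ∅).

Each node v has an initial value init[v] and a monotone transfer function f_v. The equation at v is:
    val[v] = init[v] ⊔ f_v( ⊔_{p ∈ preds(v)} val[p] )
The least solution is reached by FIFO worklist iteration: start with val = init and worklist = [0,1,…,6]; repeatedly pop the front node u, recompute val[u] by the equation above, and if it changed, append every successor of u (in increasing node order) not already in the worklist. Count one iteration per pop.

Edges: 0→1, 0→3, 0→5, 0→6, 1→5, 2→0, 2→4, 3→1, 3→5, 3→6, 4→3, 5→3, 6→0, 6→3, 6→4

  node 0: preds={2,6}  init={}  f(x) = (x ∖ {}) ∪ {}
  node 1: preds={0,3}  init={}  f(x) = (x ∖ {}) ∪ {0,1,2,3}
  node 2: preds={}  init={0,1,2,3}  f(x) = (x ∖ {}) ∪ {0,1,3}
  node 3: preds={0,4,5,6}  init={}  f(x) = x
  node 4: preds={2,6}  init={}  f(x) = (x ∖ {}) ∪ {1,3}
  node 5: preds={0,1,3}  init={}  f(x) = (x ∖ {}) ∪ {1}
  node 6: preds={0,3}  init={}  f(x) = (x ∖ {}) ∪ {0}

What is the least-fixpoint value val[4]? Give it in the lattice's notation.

Trace (11 dequeues):
  [1] u=0 | in {0,1,2,3} | out {0,1,2,3} | prev {} | push {}
  [2] u=1 | in {0,1,2,3} | out {0,1,2,3} | prev {} | push {}
  [3] u=2 | in {} | out {0,1,2,3} | ==
  [4] u=3 | in {0,1,2,3} | out {0,1,2,3} | prev {} | push {1}
  [5] u=4 | in {0,1,2,3} | out {0,1,2,3} | prev {} | push {3}
  [6] u=5 | in {0,1,2,3} | out {0,1,2,3} | prev {} | push {}
  [7] u=6 | in {0,1,2,3} | out {0,1,2,3} | prev {} | push {0,4}
  [8] u=1 | in {0,1,2,3} | out {0,1,2,3} | ==
  [9] u=3 | in {0,1,2,3} | out {0,1,2,3} | ==
  [10] u=0 | in {0,1,2,3} | out {0,1,2,3} | ==
  [11] u=4 | in {0,1,2,3} | out {0,1,2,3} | ==

Converged values:
  [0] {0,1,2,3}
  [1] {0,1,2,3}
  [2] {0,1,2,3}
  [3] {0,1,2,3}
  [4] {0,1,2,3}
  [5] {0,1,2,3}
  [6] {0,1,2,3}

{0,1,2,3}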